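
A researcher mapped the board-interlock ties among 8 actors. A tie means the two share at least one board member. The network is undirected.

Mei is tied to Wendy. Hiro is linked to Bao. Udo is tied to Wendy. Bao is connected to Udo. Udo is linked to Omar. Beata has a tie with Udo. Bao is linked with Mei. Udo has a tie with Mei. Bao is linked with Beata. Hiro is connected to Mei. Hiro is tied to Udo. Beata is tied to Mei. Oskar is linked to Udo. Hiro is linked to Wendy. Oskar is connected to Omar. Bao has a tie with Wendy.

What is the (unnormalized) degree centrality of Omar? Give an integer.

Omar is directly tied to Oskar and Udo. That is 2 neighbors, so the degree of Omar is 2.

2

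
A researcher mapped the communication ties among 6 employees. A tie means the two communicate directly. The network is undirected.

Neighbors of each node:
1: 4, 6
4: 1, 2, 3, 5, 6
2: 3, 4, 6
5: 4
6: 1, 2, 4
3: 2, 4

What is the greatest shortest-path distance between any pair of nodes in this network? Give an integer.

2

Eccentricity of each node (its greatest distance to any other): 1:2, 2:2, 3:2, 4:1, 5:2, 6:2.
The maximum eccentricity is 2, realized for instance by the pair 5–3 via 5 – 4 – 3. So the diameter is 2.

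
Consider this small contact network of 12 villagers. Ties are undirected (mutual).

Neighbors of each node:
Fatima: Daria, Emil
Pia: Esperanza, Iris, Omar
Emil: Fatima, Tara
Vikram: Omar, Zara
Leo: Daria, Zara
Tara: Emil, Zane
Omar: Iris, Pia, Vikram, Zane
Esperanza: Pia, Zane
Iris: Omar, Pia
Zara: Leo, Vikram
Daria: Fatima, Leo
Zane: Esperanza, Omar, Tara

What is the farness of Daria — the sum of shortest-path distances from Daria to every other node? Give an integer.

35

Distances from Daria: Emil:2, Esperanza:5, Fatima:1, Iris:5, Leo:1, Omar:4, Pia:5, Tara:3, Vikram:3, Zane:4, Zara:2.
Sum = 2 + 5 + 1 + 5 + 1 + 4 + 5 + 3 + 3 + 4 + 2 = 35.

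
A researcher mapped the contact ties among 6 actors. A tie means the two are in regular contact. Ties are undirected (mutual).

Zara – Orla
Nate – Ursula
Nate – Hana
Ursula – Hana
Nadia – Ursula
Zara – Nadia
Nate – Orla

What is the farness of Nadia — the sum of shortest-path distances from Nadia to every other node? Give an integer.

Distances from Nadia: Hana:2, Nate:2, Orla:2, Ursula:1, Zara:1.
Sum = 2 + 2 + 2 + 1 + 1 = 8.

8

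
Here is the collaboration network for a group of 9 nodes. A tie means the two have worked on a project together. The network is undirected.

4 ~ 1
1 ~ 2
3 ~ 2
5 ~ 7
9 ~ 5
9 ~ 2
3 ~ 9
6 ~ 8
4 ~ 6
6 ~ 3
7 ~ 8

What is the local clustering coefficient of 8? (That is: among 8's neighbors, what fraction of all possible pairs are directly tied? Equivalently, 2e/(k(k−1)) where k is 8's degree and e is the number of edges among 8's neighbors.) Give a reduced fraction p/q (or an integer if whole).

0

8's neighbors: 6 and 7 (k = 2).
Possible neighbor pairs: C(2,2) = 1. Edges among them: none → e = 0.
Clustering(8) = 0/1.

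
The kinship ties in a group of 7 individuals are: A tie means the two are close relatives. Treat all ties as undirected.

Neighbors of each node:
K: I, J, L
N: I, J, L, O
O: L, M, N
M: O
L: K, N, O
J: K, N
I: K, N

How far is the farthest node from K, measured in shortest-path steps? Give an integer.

Distances from K: I:1, J:1, L:1, M:3, N:2, O:2.
The largest is 3 (to M), so the eccentricity of K is 3.

3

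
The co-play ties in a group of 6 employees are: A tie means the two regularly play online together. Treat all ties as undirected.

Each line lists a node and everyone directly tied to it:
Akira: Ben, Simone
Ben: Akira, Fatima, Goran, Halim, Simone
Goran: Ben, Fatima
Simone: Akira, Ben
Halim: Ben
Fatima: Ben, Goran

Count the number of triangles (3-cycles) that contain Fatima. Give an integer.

Fatima's neighbors: Ben and Goran.
Neighbor pairs that are themselves tied: Fatima–Ben–Goran. Each forms one triangle with Fatima, for 1 in total.

1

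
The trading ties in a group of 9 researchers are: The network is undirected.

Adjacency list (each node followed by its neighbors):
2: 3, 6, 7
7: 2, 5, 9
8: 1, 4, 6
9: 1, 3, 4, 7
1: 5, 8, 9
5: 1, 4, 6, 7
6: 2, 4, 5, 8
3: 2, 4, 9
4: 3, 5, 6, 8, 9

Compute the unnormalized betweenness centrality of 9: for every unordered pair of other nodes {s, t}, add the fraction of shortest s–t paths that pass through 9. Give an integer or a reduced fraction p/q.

Pairs whose geodesics pass through 9 — 1–7: 1/2; 1–2: 2/5; 1–4: 1/3; 1–3: 1; 7–8: 2/6; 7–4: 1/2; 7–3: 1/2.
All other pairs contribute 0.
Summing the contributions gives betweenness(9) = 107/30.

107/30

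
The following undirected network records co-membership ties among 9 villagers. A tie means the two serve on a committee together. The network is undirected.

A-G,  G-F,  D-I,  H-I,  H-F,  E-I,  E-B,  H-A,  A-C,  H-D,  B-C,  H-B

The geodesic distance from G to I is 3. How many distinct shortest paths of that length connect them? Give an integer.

The shortest distance is 3. The length-3 paths are: G–F–H–I; G–A–H–I.
That gives 2 distinct shortest paths.

2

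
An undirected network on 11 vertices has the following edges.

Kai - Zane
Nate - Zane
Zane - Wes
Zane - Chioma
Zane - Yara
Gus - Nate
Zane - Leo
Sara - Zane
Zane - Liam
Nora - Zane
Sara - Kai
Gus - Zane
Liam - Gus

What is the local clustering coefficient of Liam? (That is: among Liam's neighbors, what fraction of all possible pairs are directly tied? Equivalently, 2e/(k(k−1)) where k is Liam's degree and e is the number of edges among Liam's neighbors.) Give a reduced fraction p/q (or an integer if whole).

Liam's neighbors: Gus and Zane (k = 2).
Possible neighbor pairs: C(2,2) = 1. Edges among them: Gus–Zane → e = 1.
Clustering(Liam) = 1/1.

1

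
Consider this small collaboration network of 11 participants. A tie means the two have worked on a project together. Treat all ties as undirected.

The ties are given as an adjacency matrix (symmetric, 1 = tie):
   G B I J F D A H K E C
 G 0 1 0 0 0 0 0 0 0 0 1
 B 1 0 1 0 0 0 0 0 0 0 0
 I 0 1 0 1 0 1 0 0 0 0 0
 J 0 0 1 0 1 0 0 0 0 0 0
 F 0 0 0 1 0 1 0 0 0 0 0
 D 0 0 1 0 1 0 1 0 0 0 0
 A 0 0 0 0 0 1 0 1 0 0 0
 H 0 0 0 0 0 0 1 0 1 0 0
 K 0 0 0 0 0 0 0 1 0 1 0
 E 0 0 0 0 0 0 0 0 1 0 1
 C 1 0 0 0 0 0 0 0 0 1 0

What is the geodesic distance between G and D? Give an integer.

One shortest route is G – B – I – D, which uses 3 edges, and at distance 2 from G we only reach {E, I}, which does not include D. So d(G,D) = 3.

3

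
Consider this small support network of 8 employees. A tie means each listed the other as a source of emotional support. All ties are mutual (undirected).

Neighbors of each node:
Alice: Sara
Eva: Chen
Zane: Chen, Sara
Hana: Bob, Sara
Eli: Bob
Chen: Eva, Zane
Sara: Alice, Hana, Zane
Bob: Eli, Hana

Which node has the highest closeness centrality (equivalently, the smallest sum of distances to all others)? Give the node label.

Sara

Farness (sum of distances to all others) for each node — Alice:19, Bob:19, Chen:19, Eli:25, Eva:25, Hana:15, Sara:13, Zane:15.
The smallest farness is 13, for Sara, so Sara has the highest closeness.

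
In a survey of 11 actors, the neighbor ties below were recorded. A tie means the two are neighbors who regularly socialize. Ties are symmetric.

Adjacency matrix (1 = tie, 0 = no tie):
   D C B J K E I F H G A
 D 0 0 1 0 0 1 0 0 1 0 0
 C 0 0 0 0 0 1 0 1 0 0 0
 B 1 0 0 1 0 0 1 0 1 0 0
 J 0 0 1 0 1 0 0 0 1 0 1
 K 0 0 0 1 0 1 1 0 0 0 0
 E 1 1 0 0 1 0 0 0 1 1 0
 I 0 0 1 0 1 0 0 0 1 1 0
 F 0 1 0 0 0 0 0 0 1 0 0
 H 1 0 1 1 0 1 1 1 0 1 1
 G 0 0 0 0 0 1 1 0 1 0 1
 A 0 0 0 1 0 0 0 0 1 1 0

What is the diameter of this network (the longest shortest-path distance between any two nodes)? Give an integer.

Eccentricity of each node (its greatest distance to any other): A:3, B:3, C:3, D:2, E:2, F:3, G:2, H:2, I:3, J:3, K:3.
The maximum eccentricity is 3, realized for instance by the pair C–B via C – E – D – B. So the diameter is 3.

3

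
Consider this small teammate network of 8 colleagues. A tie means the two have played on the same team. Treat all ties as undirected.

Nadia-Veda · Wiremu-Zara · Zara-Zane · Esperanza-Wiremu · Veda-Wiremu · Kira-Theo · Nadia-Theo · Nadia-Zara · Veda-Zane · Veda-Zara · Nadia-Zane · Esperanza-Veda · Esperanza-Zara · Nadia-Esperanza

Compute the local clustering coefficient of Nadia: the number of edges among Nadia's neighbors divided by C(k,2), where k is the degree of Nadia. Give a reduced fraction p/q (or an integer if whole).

1/2

Nadia's neighbors: Esperanza, Theo, Veda, Zane, and Zara (k = 5).
Possible neighbor pairs: C(5,2) = 10. Edges among them: Esperanza–Veda, Esperanza–Zara, Veda–Zane, Veda–Zara, Zane–Zara → e = 5.
Clustering(Nadia) = 5/10 = 1/2.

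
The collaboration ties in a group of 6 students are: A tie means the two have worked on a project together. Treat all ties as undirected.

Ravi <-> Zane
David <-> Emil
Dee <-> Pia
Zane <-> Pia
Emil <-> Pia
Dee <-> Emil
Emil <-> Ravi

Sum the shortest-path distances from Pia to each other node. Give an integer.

Distances from Pia: David:2, Dee:1, Emil:1, Ravi:2, Zane:1.
Sum = 2 + 1 + 1 + 2 + 1 = 7.

7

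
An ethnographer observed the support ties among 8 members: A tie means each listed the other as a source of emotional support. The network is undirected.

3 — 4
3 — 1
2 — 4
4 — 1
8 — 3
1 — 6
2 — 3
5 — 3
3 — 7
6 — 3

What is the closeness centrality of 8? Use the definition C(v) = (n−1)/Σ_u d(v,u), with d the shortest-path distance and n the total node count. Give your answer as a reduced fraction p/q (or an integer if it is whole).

Distances from 8: 1:2, 2:2, 3:1, 4:2, 5:2, 6:2, 7:2. Sum = 13.
n = 8, so closeness = 7/13.

7/13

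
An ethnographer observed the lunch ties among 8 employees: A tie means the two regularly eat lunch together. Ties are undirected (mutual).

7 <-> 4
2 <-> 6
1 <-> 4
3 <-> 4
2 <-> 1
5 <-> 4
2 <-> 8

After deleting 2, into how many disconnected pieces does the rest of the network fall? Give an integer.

3

Without 2, the remaining ties split the others into: {8}; {6}; {1, 3, 4, 5, 7}.
That's 3 separate components.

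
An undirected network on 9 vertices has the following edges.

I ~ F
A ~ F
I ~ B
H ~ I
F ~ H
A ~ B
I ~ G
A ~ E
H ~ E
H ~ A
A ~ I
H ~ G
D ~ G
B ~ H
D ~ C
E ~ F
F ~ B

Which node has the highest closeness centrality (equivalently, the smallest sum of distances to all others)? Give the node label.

H

Farness (sum of distances to all others) for each node — A:14, B:15, C:25, D:18, E:16, F:14, G:13, H:11, I:12.
The smallest farness is 11, for H, so H has the highest closeness.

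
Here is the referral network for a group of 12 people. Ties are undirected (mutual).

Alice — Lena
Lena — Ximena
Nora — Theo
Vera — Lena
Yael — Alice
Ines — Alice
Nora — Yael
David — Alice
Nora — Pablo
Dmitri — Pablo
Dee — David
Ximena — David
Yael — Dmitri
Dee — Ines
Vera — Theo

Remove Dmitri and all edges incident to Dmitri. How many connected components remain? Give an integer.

1

Dmitri's neighbors (Pablo and Yael) remain reachable from one another through other ties, so the rest of the network stays in one piece.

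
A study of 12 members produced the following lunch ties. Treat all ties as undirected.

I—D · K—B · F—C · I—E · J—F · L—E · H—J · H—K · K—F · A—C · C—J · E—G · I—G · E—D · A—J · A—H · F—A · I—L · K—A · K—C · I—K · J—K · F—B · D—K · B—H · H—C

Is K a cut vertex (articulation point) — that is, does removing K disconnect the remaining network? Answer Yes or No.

Removing K leaves {D, E, G, I, and L} with no path to {A, B, C, F, H, and J}, so the network splits into 2 components. K is a cut vertex.

Yes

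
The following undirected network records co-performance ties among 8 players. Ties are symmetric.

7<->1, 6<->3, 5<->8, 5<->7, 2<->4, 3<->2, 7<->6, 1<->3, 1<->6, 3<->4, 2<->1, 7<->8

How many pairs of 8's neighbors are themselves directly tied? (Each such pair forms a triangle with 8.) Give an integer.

1

8's neighbors: 5 and 7.
Neighbor pairs that are themselves tied: 8–5–7. Each forms one triangle with 8, for 1 in total.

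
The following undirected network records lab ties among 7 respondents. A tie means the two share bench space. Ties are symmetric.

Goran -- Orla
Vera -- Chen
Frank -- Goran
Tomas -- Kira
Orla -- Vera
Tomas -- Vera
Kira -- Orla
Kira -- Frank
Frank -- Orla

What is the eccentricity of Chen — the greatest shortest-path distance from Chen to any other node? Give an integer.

3

Distances from Chen: Frank:3, Goran:3, Kira:3, Orla:2, Tomas:2, Vera:1.
The largest is 3 (to Goran, Kira, and Frank), so the eccentricity of Chen is 3.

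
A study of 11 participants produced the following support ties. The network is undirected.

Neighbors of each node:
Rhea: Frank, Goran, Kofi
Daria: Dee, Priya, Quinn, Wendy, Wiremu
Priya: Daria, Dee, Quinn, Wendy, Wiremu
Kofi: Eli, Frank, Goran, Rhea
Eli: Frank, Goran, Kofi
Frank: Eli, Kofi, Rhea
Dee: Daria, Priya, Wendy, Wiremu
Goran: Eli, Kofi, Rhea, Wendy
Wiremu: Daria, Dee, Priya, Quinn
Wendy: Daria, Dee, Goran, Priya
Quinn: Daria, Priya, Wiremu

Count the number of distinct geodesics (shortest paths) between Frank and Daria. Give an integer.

The shortest distance is 4. The length-4 paths are: Frank–Rhea–Goran–Wendy–Daria; Frank–Kofi–Goran–Wendy–Daria; Frank–Eli–Goran–Wendy–Daria.
That gives 3 distinct shortest paths.

3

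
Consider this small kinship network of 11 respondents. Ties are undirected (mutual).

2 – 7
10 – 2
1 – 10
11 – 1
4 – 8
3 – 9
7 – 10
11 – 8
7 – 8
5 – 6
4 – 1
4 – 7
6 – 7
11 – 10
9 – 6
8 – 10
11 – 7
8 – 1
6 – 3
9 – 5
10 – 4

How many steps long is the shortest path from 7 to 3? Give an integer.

One shortest route is 7 – 6 – 3, which uses 2 edges, and 7 and 3 are not directly tied, so nothing shorter exists. So d(7,3) = 2.

2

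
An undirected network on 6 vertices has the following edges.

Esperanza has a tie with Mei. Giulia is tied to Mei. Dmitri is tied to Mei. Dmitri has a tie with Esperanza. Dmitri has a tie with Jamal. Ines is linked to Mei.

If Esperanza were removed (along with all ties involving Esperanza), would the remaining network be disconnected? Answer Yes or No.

Even without Esperanza, every remaining node can still reach every other (the residual graph is connected), so Esperanza is not a cut vertex.

No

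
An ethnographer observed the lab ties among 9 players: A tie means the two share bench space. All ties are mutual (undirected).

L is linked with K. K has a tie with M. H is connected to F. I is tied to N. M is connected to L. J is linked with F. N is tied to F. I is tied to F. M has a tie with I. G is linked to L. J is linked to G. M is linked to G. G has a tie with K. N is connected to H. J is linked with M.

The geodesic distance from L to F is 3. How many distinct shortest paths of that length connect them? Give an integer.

3

The shortest distance is 3. The length-3 paths are: L–G–J–F; L–M–J–F; L–M–I–F.
That gives 3 distinct shortest paths.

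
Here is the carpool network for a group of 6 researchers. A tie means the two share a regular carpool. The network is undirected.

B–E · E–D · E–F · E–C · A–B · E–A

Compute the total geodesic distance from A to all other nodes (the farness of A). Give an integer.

8

Distances from A: B:1, C:2, D:2, E:1, F:2.
Sum = 1 + 2 + 2 + 1 + 2 = 8.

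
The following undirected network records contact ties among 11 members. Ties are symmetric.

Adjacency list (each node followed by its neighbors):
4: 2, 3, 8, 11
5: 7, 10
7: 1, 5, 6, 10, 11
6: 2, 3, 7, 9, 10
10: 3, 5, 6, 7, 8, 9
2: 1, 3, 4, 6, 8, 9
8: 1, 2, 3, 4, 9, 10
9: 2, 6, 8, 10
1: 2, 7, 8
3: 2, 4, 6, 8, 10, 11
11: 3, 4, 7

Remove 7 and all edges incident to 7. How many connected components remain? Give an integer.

1

7's neighbors (1, 5, 6, 10, and 11) remain reachable from one another through other ties, so the rest of the network stays in one piece.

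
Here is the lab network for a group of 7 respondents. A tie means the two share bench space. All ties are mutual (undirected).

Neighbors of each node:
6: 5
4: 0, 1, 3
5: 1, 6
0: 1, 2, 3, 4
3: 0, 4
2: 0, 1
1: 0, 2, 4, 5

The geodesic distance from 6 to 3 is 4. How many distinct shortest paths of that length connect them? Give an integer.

2

The shortest distance is 4. The length-4 paths are: 6–5–1–4–3; 6–5–1–0–3.
That gives 2 distinct shortest paths.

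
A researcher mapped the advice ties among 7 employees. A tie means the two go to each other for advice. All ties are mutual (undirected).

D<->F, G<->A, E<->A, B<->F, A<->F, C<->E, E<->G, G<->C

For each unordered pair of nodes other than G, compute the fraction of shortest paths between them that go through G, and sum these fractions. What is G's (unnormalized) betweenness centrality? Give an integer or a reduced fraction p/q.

Pairs whose geodesics pass through G — C–A: 1/2; C–F: 1/2; C–D: 1/2; C–B: 1/2.
All other pairs contribute 0.
Summing the contributions gives betweenness(G) = 2.

2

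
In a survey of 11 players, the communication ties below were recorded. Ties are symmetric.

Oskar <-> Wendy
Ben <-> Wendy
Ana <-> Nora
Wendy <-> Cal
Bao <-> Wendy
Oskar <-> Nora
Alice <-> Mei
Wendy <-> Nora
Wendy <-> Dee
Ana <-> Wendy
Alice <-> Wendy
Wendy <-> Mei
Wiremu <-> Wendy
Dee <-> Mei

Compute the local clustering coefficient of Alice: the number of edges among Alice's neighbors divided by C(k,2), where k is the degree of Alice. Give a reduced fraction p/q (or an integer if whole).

1

Alice's neighbors: Mei and Wendy (k = 2).
Possible neighbor pairs: C(2,2) = 1. Edges among them: Mei–Wendy → e = 1.
Clustering(Alice) = 1/1.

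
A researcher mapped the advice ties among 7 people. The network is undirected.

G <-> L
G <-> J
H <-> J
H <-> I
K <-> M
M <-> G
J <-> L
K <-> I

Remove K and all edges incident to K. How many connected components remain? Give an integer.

1

K's neighbors (I and M) remain reachable from one another through other ties, so the rest of the network stays in one piece.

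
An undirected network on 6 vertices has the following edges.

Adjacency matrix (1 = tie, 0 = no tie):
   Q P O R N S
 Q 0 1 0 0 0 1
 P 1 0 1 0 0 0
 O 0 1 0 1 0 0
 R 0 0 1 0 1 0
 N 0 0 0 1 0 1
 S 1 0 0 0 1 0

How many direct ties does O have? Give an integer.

2

O is directly tied to P and R. That is 2 neighbors, so the degree of O is 2.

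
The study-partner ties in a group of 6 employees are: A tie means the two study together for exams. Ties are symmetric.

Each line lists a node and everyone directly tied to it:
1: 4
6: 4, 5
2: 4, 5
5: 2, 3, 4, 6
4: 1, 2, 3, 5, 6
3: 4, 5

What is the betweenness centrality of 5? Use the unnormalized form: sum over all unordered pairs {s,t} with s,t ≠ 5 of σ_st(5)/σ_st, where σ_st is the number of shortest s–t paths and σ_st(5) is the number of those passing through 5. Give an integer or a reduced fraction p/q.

Pairs whose geodesics pass through 5 — 3–6: 1/2; 3–2: 1/2; 6–2: 1/2.
All other pairs contribute 0.
Summing the contributions gives betweenness(5) = 3/2.

3/2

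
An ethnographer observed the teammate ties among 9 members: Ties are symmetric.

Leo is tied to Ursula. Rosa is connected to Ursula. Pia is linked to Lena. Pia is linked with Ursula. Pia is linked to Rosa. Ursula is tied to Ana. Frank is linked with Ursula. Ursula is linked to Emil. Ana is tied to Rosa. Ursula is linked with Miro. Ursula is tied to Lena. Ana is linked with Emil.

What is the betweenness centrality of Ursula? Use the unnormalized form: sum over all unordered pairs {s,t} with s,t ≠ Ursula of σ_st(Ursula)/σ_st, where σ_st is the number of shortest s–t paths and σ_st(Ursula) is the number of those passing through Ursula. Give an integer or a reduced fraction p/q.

45/2

Pairs whose geodesics pass through Ursula — Emil–Frank: 1; Emil–Pia: 1; Emil–Lena: 1; Emil–Leo: 1; Emil–Miro: 1; Emil–Rosa: 1/2; Frank–Pia: 1; Frank–Lena: 1; Frank–Ana: 1; Frank–Leo: 1; Frank–Miro: 1; Frank–Rosa: 1; Pia–Ana: 1/2; Pia–Leo: 1 … (+10 more pairs).
All other pairs contribute 0.
Summing the contributions gives betweenness(Ursula) = 45/2.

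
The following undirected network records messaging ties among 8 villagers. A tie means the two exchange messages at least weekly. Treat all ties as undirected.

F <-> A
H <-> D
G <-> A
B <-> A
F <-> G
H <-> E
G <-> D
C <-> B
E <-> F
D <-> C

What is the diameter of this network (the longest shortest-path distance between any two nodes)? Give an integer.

3

Eccentricity of each node (its greatest distance to any other): A:3, B:3, C:3, D:2, E:3, F:3, G:2, H:3.
The maximum eccentricity is 3, realized for instance by the pair A–H via A – G – D – H. So the diameter is 3.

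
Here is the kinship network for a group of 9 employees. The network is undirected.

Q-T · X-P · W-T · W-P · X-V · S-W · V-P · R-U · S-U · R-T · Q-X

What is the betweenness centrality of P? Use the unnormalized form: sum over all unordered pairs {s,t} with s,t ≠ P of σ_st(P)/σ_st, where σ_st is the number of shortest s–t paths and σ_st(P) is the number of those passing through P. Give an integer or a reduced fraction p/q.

Pairs whose geodesics pass through P — S–X: 1; S–V: 1; U–X: 1/2; U–V: 1; R–V: 1/2; T–V: 1/2; X–W: 1; V–W: 1.
All other pairs contribute 0.
Summing the contributions gives betweenness(P) = 13/2.

13/2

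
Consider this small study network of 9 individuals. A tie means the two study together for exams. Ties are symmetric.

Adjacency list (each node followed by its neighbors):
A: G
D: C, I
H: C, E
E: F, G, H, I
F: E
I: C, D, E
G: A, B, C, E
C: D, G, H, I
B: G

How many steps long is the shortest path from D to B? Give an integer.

3

One shortest route is D – C – G – B, which uses 3 edges, and at distance 2 from D we only reach {E, G, H}, which does not include B. So d(D,B) = 3.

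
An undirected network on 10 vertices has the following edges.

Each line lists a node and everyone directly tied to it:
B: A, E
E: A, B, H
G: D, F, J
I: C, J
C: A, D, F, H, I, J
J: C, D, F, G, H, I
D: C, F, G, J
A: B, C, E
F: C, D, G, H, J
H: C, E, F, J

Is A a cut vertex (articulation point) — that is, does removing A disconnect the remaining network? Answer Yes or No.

No

Even without A, every remaining node can still reach every other (the residual graph is connected), so A is not a cut vertex.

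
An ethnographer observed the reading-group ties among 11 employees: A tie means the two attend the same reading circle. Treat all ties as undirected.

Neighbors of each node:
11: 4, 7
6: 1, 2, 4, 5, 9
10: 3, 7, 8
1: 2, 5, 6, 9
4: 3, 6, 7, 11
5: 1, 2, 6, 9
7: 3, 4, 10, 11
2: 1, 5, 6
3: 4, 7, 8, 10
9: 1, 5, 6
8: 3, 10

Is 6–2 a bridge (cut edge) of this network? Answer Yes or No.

Even without that edge, 6 still reaches 2 via 6 – 1 – 2, so the network stays connected. Not a bridge.

No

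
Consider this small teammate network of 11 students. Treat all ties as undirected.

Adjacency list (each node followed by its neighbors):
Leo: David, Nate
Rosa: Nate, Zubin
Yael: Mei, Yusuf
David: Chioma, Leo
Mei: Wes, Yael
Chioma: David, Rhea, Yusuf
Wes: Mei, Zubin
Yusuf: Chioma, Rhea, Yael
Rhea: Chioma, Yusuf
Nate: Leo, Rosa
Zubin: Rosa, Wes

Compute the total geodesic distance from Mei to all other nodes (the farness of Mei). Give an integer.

28

Distances from Mei: Chioma:3, David:4, Leo:5, Nate:4, Rhea:3, Rosa:3, Wes:1, Yael:1, Yusuf:2, Zubin:2.
Sum = 3 + 4 + 5 + 4 + 3 + 3 + 1 + 1 + 2 + 2 = 28.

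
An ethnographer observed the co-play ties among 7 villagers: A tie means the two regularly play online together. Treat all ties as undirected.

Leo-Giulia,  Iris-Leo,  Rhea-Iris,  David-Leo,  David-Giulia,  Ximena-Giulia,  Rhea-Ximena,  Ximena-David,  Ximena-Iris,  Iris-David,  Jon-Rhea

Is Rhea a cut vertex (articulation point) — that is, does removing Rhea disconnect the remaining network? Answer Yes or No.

Yes

Removing Rhea leaves {David, Giulia, Iris, Leo, and Ximena} with no path to {Jon}, so the network splits into 2 components. Rhea is a cut vertex.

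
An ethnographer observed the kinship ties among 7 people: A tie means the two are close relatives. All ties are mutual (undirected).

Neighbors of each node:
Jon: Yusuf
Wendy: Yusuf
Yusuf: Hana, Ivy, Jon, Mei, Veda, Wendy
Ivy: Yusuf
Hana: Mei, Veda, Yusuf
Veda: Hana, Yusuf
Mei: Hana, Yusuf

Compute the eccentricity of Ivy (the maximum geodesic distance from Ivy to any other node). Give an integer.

Distances from Ivy: Hana:2, Jon:2, Mei:2, Veda:2, Wendy:2, Yusuf:1.
The largest is 2 (to Mei, Hana, Veda, Jon, and Wendy), so the eccentricity of Ivy is 2.

2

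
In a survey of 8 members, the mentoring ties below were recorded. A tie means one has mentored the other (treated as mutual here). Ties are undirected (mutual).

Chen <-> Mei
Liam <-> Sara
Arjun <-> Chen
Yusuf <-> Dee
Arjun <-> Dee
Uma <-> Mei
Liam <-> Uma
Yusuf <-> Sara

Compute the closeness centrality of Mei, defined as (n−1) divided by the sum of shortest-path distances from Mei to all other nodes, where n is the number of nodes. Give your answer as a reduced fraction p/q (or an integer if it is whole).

7/16

Distances from Mei: Arjun:2, Chen:1, Dee:3, Liam:2, Sara:3, Uma:1, Yusuf:4. Sum = 16.
n = 8, so closeness = 7/16.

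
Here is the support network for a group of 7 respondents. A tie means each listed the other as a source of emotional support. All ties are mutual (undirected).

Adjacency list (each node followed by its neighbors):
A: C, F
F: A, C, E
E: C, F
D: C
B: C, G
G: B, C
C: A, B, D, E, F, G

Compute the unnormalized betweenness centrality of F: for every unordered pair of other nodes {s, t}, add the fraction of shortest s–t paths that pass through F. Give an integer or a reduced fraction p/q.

1/2

Pairs whose geodesics pass through F — A–E: 1/2.
All other pairs contribute 0.
Summing the contributions gives betweenness(F) = 1/2.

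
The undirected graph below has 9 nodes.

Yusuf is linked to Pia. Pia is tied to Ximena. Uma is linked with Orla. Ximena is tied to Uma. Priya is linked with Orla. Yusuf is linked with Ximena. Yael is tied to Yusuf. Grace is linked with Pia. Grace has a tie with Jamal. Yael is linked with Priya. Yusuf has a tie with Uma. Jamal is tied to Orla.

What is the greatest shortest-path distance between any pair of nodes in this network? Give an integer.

3

Eccentricity of each node (its greatest distance to any other): Grace:3, Jamal:3, Orla:3, Pia:3, Priya:3, Uma:3, Ximena:3, Yael:3, Yusuf:3.
The maximum eccentricity is 3, realized for instance by the pair Pia–Priya via Pia – Yusuf – Yael – Priya. So the diameter is 3.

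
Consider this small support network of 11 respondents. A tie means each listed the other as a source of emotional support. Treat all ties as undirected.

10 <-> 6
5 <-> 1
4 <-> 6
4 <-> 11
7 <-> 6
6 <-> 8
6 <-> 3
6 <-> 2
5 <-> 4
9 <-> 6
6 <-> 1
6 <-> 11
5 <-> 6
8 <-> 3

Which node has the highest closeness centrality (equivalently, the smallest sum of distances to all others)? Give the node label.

Farness (sum of distances to all others) for each node — 1:18, 2:19, 3:18, 4:17, 5:17, 6:10, 7:19, 8:18, 9:19, 10:19, 11:18.
The smallest farness is 10, for 6, so 6 has the highest closeness.

6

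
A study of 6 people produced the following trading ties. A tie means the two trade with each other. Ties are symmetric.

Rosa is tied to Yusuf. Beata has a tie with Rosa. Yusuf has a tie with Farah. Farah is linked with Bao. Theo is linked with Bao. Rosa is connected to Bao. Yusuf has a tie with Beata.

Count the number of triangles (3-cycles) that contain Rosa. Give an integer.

Rosa's neighbors: Bao, Beata, and Yusuf.
Neighbor pairs that are themselves tied: Rosa–Beata–Yusuf. Each forms one triangle with Rosa, for 1 in total.

1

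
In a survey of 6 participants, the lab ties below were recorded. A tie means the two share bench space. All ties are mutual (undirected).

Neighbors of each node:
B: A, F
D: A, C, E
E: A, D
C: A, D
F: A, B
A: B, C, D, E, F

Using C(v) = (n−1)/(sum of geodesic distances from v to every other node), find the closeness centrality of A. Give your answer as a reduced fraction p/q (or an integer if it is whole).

1

Distances from A: B:1, C:1, D:1, E:1, F:1. Sum = 5.
n = 6, so closeness = 5/5 = 1.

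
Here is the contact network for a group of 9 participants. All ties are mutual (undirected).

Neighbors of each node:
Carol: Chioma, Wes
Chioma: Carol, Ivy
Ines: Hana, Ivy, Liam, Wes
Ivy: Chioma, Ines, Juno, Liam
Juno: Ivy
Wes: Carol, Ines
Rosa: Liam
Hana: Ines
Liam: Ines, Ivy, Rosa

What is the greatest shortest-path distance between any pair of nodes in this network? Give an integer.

Eccentricity of each node (its greatest distance to any other): Carol:4, Chioma:3, Hana:3, Ines:2, Ivy:2, Juno:3, Liam:3, Rosa:4, Wes:3.
The maximum eccentricity is 4, realized for instance by the pair Carol–Rosa via Carol – Chioma – Ivy – Liam – Rosa. So the diameter is 4.

4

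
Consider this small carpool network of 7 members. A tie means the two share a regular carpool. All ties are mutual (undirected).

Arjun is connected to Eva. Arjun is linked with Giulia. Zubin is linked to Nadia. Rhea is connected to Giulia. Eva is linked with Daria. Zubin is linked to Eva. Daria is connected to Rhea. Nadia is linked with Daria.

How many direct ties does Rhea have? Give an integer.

2

Rhea is directly tied to Daria and Giulia. That is 2 neighbors, so the degree of Rhea is 2.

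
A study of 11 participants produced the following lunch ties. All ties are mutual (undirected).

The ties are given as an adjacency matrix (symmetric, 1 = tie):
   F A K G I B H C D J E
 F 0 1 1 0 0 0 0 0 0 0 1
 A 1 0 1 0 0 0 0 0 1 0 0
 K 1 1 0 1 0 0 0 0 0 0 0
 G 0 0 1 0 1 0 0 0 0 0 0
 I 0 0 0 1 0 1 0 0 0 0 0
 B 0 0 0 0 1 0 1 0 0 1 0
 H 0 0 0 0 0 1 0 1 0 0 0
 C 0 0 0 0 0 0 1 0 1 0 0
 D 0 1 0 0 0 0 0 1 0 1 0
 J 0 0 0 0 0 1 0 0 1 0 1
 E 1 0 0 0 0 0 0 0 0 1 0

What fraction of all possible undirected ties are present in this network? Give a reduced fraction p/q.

14/55

There are 14 edges and 11 nodes, so the maximum possible is C(11,2) = 55.
Density = 14/55.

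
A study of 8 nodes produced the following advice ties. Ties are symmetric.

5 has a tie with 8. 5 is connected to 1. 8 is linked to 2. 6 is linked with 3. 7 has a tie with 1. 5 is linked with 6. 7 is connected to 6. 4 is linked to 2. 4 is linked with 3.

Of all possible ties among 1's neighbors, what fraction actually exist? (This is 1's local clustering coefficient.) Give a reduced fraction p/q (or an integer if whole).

0

1's neighbors: 5 and 7 (k = 2).
Possible neighbor pairs: C(2,2) = 1. Edges among them: none → e = 0.
Clustering(1) = 0/1.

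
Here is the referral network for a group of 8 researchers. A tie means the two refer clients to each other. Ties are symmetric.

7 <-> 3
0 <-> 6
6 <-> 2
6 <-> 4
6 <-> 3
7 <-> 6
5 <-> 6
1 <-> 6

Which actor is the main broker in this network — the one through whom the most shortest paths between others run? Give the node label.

Unnormalized betweenness of each node: 0:0, 1:0, 2:0, 3:0, 4:0, 5:0, 6:20, 7:0.
6 has the largest value, 20, making it the main broker — the node through which the most shortest paths run.

6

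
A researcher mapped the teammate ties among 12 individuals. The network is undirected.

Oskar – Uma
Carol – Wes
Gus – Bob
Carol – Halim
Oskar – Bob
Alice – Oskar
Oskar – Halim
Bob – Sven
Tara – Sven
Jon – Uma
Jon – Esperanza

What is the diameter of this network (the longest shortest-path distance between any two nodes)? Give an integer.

6

Eccentricity of each node (its greatest distance to any other): Alice:4, Bob:4, Carol:5, Esperanza:6, Gus:5, Halim:4, Jon:5, Oskar:3, Sven:5, Tara:6, Uma:4, Wes:6.
The maximum eccentricity is 6, realized for instance by the pair Wes–Esperanza via Wes – Carol – Halim – Oskar – Uma – Jon – Esperanza. So the diameter is 6.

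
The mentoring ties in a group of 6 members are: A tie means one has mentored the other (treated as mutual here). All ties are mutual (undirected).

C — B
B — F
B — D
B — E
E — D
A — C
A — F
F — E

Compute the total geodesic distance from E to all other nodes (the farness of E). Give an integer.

7

Distances from E: A:2, B:1, C:2, D:1, F:1.
Sum = 2 + 1 + 2 + 1 + 1 = 7.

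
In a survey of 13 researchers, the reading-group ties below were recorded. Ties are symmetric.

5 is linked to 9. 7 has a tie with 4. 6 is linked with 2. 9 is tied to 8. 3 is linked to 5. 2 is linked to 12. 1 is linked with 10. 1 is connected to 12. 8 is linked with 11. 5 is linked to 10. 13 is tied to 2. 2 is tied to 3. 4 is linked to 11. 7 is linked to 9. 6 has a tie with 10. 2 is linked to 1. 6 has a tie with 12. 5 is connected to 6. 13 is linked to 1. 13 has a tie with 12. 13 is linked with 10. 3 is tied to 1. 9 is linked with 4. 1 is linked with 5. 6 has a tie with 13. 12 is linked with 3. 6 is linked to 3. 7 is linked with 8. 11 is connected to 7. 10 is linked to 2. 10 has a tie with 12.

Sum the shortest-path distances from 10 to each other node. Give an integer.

23

Distances from 10: 1:1, 2:1, 3:2, 4:3, 5:1, 6:1, 7:3, 8:3, 9:2, 11:4, 12:1, 13:1.
Sum = 1 + 1 + 2 + 3 + 1 + 1 + 3 + 3 + 2 + 4 + 1 + 1 = 23.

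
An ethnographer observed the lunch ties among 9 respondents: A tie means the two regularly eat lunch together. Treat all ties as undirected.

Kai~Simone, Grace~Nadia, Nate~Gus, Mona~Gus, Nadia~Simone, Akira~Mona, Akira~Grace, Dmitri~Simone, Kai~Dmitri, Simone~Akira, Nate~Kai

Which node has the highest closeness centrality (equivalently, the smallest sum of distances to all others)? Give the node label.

Simone

Farness (sum of distances to all others) for each node — Akira:14, Dmitri:17, Grace:19, Gus:19, Kai:15, Mona:17, Nadia:18, Nate:18, Simone:13.
The smallest farness is 13, for Simone, so Simone has the highest closeness.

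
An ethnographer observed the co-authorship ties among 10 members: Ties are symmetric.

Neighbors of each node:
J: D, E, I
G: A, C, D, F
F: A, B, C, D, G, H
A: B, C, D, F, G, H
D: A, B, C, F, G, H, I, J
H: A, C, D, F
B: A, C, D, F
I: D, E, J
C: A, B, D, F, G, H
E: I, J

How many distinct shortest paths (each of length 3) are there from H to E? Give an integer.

2

The shortest distance is 3. The length-3 paths are: H–D–J–E; H–D–I–E.
That gives 2 distinct shortest paths.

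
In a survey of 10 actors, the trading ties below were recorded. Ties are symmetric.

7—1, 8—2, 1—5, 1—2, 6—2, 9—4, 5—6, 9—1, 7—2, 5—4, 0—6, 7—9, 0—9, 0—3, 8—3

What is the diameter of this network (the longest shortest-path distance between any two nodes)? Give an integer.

4

Eccentricity of each node (its greatest distance to any other): 0:2, 1:3, 2:3, 3:3, 4:4, 5:3, 6:2, 7:3, 8:4, 9:3.
The maximum eccentricity is 4, realized for instance by the pair 4–8 via 4 – 9 – 7 – 2 – 8. So the diameter is 4.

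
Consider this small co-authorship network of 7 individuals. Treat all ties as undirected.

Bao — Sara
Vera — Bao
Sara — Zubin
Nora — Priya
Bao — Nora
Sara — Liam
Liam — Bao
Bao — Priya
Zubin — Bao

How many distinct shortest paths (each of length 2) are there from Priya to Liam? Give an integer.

The shortest distance is 2, and the only length-2 path is Priya–Bao–Liam. So there is exactly 1 shortest path.

1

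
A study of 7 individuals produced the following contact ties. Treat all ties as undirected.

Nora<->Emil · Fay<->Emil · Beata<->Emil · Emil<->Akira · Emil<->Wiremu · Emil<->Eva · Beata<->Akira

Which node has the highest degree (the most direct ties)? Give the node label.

Emil

Degrees — Akira:2, Beata:2, Emil:6, Eva:1, Fay:1, Nora:1, Wiremu:1.
The maximum is 6, attained only by Emil.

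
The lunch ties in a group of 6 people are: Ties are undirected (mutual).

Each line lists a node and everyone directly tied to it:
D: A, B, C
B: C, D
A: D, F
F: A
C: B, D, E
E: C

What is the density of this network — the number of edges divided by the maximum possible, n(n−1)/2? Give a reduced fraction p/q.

2/5

There are 6 edges and 6 nodes, so the maximum possible is C(6,2) = 15.
Density = 6/15 = 2/5.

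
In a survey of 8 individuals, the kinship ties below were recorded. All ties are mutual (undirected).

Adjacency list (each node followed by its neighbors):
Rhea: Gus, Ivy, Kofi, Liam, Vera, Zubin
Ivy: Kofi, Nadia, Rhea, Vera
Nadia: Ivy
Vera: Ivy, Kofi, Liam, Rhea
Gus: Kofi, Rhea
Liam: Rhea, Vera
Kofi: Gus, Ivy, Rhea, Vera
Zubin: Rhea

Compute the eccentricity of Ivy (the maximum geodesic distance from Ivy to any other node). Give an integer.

2

Distances from Ivy: Gus:2, Kofi:1, Liam:2, Nadia:1, Rhea:1, Vera:1, Zubin:2.
The largest is 2 (to Liam, Gus, and Zubin), so the eccentricity of Ivy is 2.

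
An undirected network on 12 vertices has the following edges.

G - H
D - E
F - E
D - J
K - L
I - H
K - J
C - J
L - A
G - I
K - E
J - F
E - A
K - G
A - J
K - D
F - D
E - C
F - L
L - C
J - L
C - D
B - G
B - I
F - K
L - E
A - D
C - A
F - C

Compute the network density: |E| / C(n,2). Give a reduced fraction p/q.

There are 29 edges and 12 nodes, so the maximum possible is C(12,2) = 66.
Density = 29/66.

29/66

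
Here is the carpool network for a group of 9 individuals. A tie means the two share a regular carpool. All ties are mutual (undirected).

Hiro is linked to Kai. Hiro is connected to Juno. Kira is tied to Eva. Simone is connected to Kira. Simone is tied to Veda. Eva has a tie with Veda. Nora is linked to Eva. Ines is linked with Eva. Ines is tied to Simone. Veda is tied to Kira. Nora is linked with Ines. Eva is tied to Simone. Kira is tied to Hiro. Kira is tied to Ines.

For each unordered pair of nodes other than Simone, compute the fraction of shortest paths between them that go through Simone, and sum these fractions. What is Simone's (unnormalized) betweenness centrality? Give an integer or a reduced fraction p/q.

1/3

Pairs whose geodesics pass through Simone — Ines–Veda: 1/3.
All other pairs contribute 0.
Summing the contributions gives betweenness(Simone) = 1/3.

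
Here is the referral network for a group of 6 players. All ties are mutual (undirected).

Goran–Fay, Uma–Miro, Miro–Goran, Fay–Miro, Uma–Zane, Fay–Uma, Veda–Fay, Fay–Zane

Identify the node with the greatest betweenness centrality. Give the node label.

Fay

Unnormalized betweenness of each node: Fay:6, Goran:0, Miro:1/2, Uma:1/2, Veda:0, Zane:0.
Fay has the largest value, 6, making it the main broker — the node through which the most shortest paths run.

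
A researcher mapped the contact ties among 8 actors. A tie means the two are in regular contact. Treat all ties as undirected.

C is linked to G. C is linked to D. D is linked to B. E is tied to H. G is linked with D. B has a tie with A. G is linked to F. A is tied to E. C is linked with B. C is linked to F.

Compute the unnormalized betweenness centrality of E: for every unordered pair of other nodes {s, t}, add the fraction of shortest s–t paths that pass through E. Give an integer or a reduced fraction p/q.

Pairs whose geodesics pass through E — A–H: 1; H–C: 1; H–B: 1; H–G: 2/2; H–D: 1; H–F: 1.
All other pairs contribute 0.
Summing the contributions gives betweenness(E) = 6.

6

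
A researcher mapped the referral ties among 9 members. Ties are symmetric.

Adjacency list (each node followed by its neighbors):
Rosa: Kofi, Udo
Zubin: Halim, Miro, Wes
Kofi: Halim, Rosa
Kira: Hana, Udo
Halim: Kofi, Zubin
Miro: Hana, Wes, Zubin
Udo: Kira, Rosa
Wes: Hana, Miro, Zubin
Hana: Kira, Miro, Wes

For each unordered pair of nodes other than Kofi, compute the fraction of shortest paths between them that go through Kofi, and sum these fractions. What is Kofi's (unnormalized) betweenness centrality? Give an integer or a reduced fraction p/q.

Pairs whose geodesics pass through Kofi — Halim–Kira: 1/3; Halim–Udo: 1; Halim–Rosa: 1; Zubin–Udo: 1/3; Zubin–Rosa: 1; Miro–Rosa: 1/2; Wes–Rosa: 1/2.
All other pairs contribute 0.
Summing the contributions gives betweenness(Kofi) = 14/3.

14/3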